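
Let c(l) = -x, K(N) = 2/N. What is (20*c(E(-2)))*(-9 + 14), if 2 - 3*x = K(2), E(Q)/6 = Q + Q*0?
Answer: -100/3 ≈ -33.333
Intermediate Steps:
E(Q) = 6*Q (E(Q) = 6*(Q + Q*0) = 6*(Q + 0) = 6*Q)
x = ⅓ (x = ⅔ - 2/(3*2) = ⅔ - ⅓*1 = ⅔ - ⅓ = ⅓ ≈ 0.33333)
c(l) = -⅓ (c(l) = -1*⅓ = -⅓)
(20*c(E(-2)))*(-9 + 14) = (20*(-⅓))*(-9 + 14) = -20/3*5 = -100/3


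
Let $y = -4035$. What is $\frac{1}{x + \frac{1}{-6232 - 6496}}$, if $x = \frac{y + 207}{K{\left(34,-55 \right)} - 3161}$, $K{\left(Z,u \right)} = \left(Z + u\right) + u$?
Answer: $\frac{13733512}{16239849} \approx 0.84567$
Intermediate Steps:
$K{\left(Z,u \right)} = Z + 2 u$
$x = \frac{1276}{1079}$ ($x = \frac{-4035 + 207}{\left(34 + 2 \left(-55\right)\right) - 3161} = - \frac{3828}{\left(34 - 110\right) - 3161} = - \frac{3828}{-76 - 3161} = - \frac{3828}{-3237} = \left(-3828\right) \left(- \frac{1}{3237}\right) = \frac{1276}{1079} \approx 1.1826$)
$\frac{1}{x + \frac{1}{-6232 - 6496}} = \frac{1}{\frac{1276}{1079} + \frac{1}{-6232 - 6496}} = \frac{1}{\frac{1276}{1079} + \frac{1}{-12728}} = \frac{1}{\frac{1276}{1079} - \frac{1}{12728}} = \frac{1}{\frac{16239849}{13733512}} = \frac{13733512}{16239849}$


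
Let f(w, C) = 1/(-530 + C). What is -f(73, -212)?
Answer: 1/742 ≈ 0.0013477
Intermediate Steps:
-f(73, -212) = -1/(-530 - 212) = -1/(-742) = -1*(-1/742) = 1/742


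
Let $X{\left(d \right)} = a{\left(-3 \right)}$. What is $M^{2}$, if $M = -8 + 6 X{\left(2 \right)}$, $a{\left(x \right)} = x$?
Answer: $676$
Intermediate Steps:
$X{\left(d \right)} = -3$
$M = -26$ ($M = -8 + 6 \left(-3\right) = -8 - 18 = -26$)
$M^{2} = \left(-26\right)^{2} = 676$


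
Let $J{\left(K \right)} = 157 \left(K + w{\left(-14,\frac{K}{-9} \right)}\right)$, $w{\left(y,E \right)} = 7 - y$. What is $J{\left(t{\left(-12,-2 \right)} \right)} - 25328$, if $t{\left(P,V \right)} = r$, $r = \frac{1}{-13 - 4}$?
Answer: $- \frac{374684}{17} \approx -22040.0$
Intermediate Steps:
$r = - \frac{1}{17}$ ($r = \frac{1}{-17} = - \frac{1}{17} \approx -0.058824$)
$t{\left(P,V \right)} = - \frac{1}{17}$
$J{\left(K \right)} = 3297 + 157 K$ ($J{\left(K \right)} = 157 \left(K + \left(7 - -14\right)\right) = 157 \left(K + \left(7 + 14\right)\right) = 157 \left(K + 21\right) = 157 \left(21 + K\right) = 3297 + 157 K$)
$J{\left(t{\left(-12,-2 \right)} \right)} - 25328 = \left(3297 + 157 \left(- \frac{1}{17}\right)\right) - 25328 = \left(3297 - \frac{157}{17}\right) - 25328 = \frac{55892}{17} - 25328 = - \frac{374684}{17}$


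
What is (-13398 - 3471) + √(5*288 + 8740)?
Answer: -16869 + 2*√2545 ≈ -16768.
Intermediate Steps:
(-13398 - 3471) + √(5*288 + 8740) = -16869 + √(1440 + 8740) = -16869 + √10180 = -16869 + 2*√2545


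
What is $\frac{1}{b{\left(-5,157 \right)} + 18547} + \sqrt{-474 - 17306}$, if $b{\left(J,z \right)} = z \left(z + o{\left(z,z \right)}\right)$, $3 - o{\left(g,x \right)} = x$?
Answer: $\frac{1}{19018} + 2 i \sqrt{4445} \approx 5.2582 \cdot 10^{-5} + 133.34 i$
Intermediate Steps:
$o{\left(g,x \right)} = 3 - x$
$b{\left(J,z \right)} = 3 z$ ($b{\left(J,z \right)} = z \left(z - \left(-3 + z\right)\right) = z 3 = 3 z$)
$\frac{1}{b{\left(-5,157 \right)} + 18547} + \sqrt{-474 - 17306} = \frac{1}{3 \cdot 157 + 18547} + \sqrt{-474 - 17306} = \frac{1}{471 + 18547} + \sqrt{-17780} = \frac{1}{19018} + 2 i \sqrt{4445}$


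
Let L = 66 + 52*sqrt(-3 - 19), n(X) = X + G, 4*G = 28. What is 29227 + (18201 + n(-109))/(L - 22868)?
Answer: 584513663911/19999642 - 18099*I*sqrt(22)/9999821 ≈ 29226.0 - 0.0084893*I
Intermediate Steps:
G = 7 (G = (1/4)*28 = 7)
n(X) = 7 + X (n(X) = X + 7 = 7 + X)
L = 66 + 52*I*sqrt(22) (L = 66 + 52*sqrt(-22) = 66 + 52*(I*sqrt(22)) = 66 + 52*I*sqrt(22) ≈ 66.0 + 243.9*I)
29227 + (18201 + n(-109))/(L - 22868) = 29227 + (18201 + (7 - 109))/((66 + 52*I*sqrt(22)) - 22868) = 29227 + (18201 - 102)/(-22802 + 52*I*sqrt(22)) = 29227 + 18099/(-22802 + 52*I*sqrt(22))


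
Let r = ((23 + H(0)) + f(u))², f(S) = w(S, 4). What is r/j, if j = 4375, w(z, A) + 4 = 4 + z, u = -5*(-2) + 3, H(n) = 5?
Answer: 1681/4375 ≈ 0.38423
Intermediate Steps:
u = 13 (u = 10 + 3 = 13)
w(z, A) = z (w(z, A) = -4 + (4 + z) = z)
f(S) = S
r = 1681 (r = ((23 + 5) + 13)² = (28 + 13)² = 41² = 1681)
r/j = 1681/4375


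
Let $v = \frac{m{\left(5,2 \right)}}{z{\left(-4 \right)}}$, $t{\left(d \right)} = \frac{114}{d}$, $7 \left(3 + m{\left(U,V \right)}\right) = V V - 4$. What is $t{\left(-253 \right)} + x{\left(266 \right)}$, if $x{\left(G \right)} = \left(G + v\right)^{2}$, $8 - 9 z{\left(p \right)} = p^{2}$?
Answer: $\frac{1174931029}{16192} \approx 72563.0$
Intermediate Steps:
$m{\left(U,V \right)} = - \frac{25}{7} + \frac{V^{2}}{7}$ ($m{\left(U,V \right)} = -3 + \frac{V V - 4}{7} = -3 + \frac{V^{2} - 4}{7} = -3 + \frac{-4 + V^{2}}{7} = -3 + \left(- \frac{4}{7} + \frac{V^{2}}{7}\right) = - \frac{25}{7} + \frac{V^{2}}{7}$)
$z{\left(p \right)} = \frac{8}{9} - \frac{p^{2}}{9}$
$v = \frac{27}{8}$ ($v = \frac{- \frac{25}{7} + \frac{2^{2}}{7}}{\frac{8}{9} - \frac{\left(-4\right)^{2}}{9}} = \frac{- \frac{25}{7} + \frac{1}{7} \cdot 4}{\frac{8}{9} - \frac{16}{9}} = \frac{- \frac{25}{7} + \frac{4}{7}}{\frac{8}{9} - \frac{16}{9}} = - \frac{3}{- \frac{8}{9}} = \left(-3\right) \left(- \frac{9}{8}\right) = \frac{27}{8} \approx 3.375$)
$x{\left(G \right)} = \left(\frac{27}{8} + G\right)^{2}$ ($x{\left(G \right)} = \left(G + \frac{27}{8}\right)^{2} = \left(\frac{27}{8} + G\right)^{2}$)
$t{\left(-253 \right)} + x{\left(266 \right)} = \frac{114}{-253} + \frac{\left(27 + 8 \cdot 266\right)^{2}}{64} = 114 \left(- \frac{1}{253}\right) + \frac{\left(27 + 2128\right)^{2}}{64} = - \frac{114}{253} + \frac{2155^{2}}{64} = - \frac{114}{253} + \frac{1}{64} \cdot 4644025 = - \frac{114}{253} + \frac{4644025}{64} = \frac{1174931029}{16192}$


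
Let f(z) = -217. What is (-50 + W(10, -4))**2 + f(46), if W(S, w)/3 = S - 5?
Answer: 1008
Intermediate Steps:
W(S, w) = -15 + 3*S (W(S, w) = 3*(S - 5) = 3*(-5 + S) = -15 + 3*S)
(-50 + W(10, -4))**2 + f(46) = (-50 + (-15 + 3*10))**2 - 217 = (-50 + (-15 + 30))**2 - 217 = (-50 + 15)**2 - 217 = (-35)**2 - 217 = 1225 - 217 = 1008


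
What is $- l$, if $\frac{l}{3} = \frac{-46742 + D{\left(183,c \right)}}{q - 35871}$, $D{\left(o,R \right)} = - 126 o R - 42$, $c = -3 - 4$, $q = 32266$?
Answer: $\frac{343866}{3605} \approx 95.386$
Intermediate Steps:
$c = -7$ ($c = -3 - 4 = -7$)
$D{\left(o,R \right)} = -42 - 126 R o$ ($D{\left(o,R \right)} = - 126 R o - 42 = -42 - 126 R o$)
$l = - \frac{343866}{3605}$ ($l = 3 \frac{-46742 - \left(42 - 161406\right)}{32266 - 35871} = 3 \frac{-46742 + \left(-42 + 161406\right)}{-3605} = 3 \left(-46742 + 161364\right) \left(- \frac{1}{3605}\right) = 3 \cdot 114622 \left(- \frac{1}{3605}\right) = 3 \left(- \frac{114622}{3605}\right) = - \frac{343866}{3605} \approx -95.386$)
$- l = \left(-1\right) \left(- \frac{343866}{3605}\right) = \frac{343866}{3605}$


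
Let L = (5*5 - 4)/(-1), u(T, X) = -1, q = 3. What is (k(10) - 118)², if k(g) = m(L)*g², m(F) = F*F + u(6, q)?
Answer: 1925629924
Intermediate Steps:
L = -21 (L = (25 - 4)*(-1) = 21*(-1) = -21)
m(F) = -1 + F² (m(F) = F*F - 1 = F² - 1 = -1 + F²)
k(g) = 440*g² (k(g) = (-1 + (-21)²)*g² = (-1 + 441)*g² = 440*g²)
(k(10) - 118)² = (440*10² - 118)² = (440*100 - 118)² = (44000 - 118)² = 43882² = 1925629924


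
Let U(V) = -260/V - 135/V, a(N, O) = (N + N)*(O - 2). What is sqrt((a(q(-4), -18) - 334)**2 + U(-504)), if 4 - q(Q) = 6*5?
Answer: sqrt(3516969946)/84 ≈ 706.00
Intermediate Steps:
q(Q) = -26 (q(Q) = 4 - 6*5 = 4 - 1*30 = 4 - 30 = -26)
a(N, O) = 2*N*(-2 + O) (a(N, O) = (2*N)*(-2 + O) = 2*N*(-2 + O))
U(V) = -395/V
sqrt((a(q(-4), -18) - 334)**2 + U(-504)) = sqrt((2*(-26)*(-2 - 18) - 334)**2 - 395/(-504)) = sqrt((2*(-26)*(-20) - 334)**2 - 395*(-1/504)) = sqrt((1040 - 334)**2 + 395/504) = sqrt(706**2 + 395/504) = sqrt(498436 + 395/504) = sqrt(251212139/504) = sqrt(3516969946)/84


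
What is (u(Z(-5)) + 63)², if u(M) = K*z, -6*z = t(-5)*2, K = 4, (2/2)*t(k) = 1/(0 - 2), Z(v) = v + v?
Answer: 36481/9 ≈ 4053.4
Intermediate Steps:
Z(v) = 2*v
t(k) = -½ (t(k) = 1/(0 - 2) = 1/(-2) = -½)
z = ⅙ (z = -(-1)*2/12 = -⅙*(-1) = ⅙ ≈ 0.16667)
u(M) = ⅔ (u(M) = 4*(⅙) = ⅔)
(u(Z(-5)) + 63)² = (⅔ + 63)² = (191/3)² = 36481/9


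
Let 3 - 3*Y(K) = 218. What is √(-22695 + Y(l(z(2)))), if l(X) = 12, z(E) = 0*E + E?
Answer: 10*I*√2049/3 ≈ 150.89*I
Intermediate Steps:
z(E) = E (z(E) = 0 + E = E)
Y(K) = -215/3 (Y(K) = 1 - ⅓*218 = 1 - 218/3 = -215/3)
√(-22695 + Y(l(z(2)))) = √(-22695 - 215/3) = √(-68300/3) = 10*I*√2049/3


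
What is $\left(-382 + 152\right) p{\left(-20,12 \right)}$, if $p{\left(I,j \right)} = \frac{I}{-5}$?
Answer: $-920$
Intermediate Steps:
$p{\left(I,j \right)} = - \frac{I}{5}$ ($p{\left(I,j \right)} = I \left(- \frac{1}{5}\right) = - \frac{I}{5}$)
$\left(-382 + 152\right) p{\left(-20,12 \right)} = \left(-382 + 152\right) \left(\left(- \frac{1}{5}\right) \left(-20\right)\right) = \left(-230\right) 4 = -920$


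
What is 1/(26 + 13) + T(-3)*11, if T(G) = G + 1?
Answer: -857/39 ≈ -21.974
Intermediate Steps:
T(G) = 1 + G
1/(26 + 13) + T(-3)*11 = 1/(26 + 13) + (1 - 3)*11 = 1/39 - 2*11 = 1/39 - 22 = -857/39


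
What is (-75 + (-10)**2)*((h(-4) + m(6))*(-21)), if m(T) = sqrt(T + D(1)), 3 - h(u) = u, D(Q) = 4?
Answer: -3675 - 525*sqrt(10) ≈ -5335.2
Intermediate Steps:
h(u) = 3 - u
m(T) = sqrt(4 + T) (m(T) = sqrt(T + 4) = sqrt(4 + T))
(-75 + (-10)**2)*((h(-4) + m(6))*(-21)) = (-75 + (-10)**2)*(((3 - 1*(-4)) + sqrt(4 + 6))*(-21)) = (-75 + 100)*(((3 + 4) + sqrt(10))*(-21)) = 25*((7 + sqrt(10))*(-21)) = 25*(-147 - 21*sqrt(10)) = -3675 - 525*sqrt(10)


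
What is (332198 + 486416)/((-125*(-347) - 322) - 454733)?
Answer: -409307/205840 ≈ -1.9885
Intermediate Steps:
(332198 + 486416)/((-125*(-347) - 322) - 454733) = 818614/((43375 - 322) - 454733) = 818614/(43053 - 454733) = 818614/(-411680) = 818614*(-1/411680) = -409307/205840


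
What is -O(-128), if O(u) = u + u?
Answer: 256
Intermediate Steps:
O(u) = 2*u
-O(-128) = -2*(-128) = -1*(-256) = 256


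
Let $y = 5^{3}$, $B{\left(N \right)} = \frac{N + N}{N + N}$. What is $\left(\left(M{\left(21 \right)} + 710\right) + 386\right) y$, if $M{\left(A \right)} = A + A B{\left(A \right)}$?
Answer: $142250$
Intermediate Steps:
$B{\left(N \right)} = 1$ ($B{\left(N \right)} = \frac{2 N}{2 N} = 2 N \frac{1}{2 N} = 1$)
$M{\left(A \right)} = 2 A$ ($M{\left(A \right)} = A + A 1 = A + A = 2 A$)
$y = 125$
$\left(\left(M{\left(21 \right)} + 710\right) + 386\right) y = \left(\left(2 \cdot 21 + 710\right) + 386\right) 125 = \left(\left(42 + 710\right) + 386\right) 125 = \left(752 + 386\right) 125 = 1138 \cdot 125 = 142250$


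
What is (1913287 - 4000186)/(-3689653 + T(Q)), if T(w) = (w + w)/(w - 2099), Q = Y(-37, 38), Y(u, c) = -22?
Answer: 4426312779/7825753969 ≈ 0.56561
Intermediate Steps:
Q = -22
T(w) = 2*w/(-2099 + w) (T(w) = (2*w)/(-2099 + w) = 2*w/(-2099 + w))
(1913287 - 4000186)/(-3689653 + T(Q)) = (1913287 - 4000186)/(-3689653 + 2*(-22)/(-2099 - 22)) = -2086899/(-3689653 + 2*(-22)/(-2121)) = -2086899/(-3689653 + 2*(-22)*(-1/2121)) = -2086899/(-3689653 + 44/2121) = -2086899/(-7825753969/2121) = -2086899*(-2121/7825753969) = 4426312779/7825753969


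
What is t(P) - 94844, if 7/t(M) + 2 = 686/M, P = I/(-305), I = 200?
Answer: -1988214912/20963 ≈ -94844.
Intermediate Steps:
P = -40/61 (P = 200/(-305) = 200*(-1/305) = -40/61 ≈ -0.65574)
t(M) = 7/(-2 + 686/M)
t(P) - 94844 = -7*(-40/61)/(-686 + 2*(-40/61)) - 94844 = -7*(-40/61)/(-686 - 80/61) - 94844 = -7*(-40/61)/(-41926/61) - 94844 = -7*(-40/61)*(-61/41926) - 94844 = -140/20963 - 94844 = -1988214912/20963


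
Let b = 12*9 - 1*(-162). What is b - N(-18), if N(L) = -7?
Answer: 277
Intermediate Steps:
b = 270 (b = 108 + 162 = 270)
b - N(-18) = 270 - 1*(-7) = 270 + 7 = 277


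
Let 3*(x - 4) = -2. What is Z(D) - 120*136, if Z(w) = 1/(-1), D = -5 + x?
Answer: -16321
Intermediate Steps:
x = 10/3 (x = 4 + (1/3)*(-2) = 4 - 2/3 = 10/3 ≈ 3.3333)
D = -5/3 (D = -5 + 10/3 = -5/3 ≈ -1.6667)
Z(w) = -1
Z(D) - 120*136 = -1 - 120*136 = -1 - 16320 = -16321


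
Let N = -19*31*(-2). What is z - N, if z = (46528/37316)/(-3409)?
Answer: -37463428490/31802561 ≈ -1178.0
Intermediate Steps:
N = 1178 (N = -589*(-2) = 1178)
z = -11632/31802561 (z = (46528*(1/37316))*(-1/3409) = (11632/9329)*(-1/3409) = -11632/31802561 ≈ -0.00036576)
z - N = -11632/31802561 - 1*1178 = -11632/31802561 - 1178 = -37463428490/31802561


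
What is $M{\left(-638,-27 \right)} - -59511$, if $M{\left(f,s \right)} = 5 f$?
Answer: $56321$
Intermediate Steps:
$M{\left(-638,-27 \right)} - -59511 = 5 \left(-638\right) - -59511 = -3190 + 59511 = 56321$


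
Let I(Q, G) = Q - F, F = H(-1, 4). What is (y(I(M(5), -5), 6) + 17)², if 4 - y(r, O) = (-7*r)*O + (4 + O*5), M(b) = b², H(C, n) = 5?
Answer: 683929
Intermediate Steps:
F = 5
I(Q, G) = -5 + Q (I(Q, G) = Q - 1*5 = Q - 5 = -5 + Q)
y(r, O) = -5*O + 7*O*r (y(r, O) = 4 - ((-7*r)*O + (4 + O*5)) = 4 - (-7*O*r + (4 + 5*O)) = 4 - (4 + 5*O - 7*O*r) = 4 + (-4 - 5*O + 7*O*r) = -5*O + 7*O*r)
(y(I(M(5), -5), 6) + 17)² = (6*(-5 + 7*(-5 + 5²)) + 17)² = (6*(-5 + 7*(-5 + 25)) + 17)² = (6*(-5 + 7*20) + 17)² = (6*(-5 + 140) + 17)² = (6*135 + 17)² = (810 + 17)² = 827² = 683929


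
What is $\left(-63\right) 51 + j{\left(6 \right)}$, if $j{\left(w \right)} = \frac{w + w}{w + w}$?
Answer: $-3212$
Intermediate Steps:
$j{\left(w \right)} = 1$ ($j{\left(w \right)} = \frac{2 w}{2 w} = 2 w \frac{1}{2 w} = 1$)
$\left(-63\right) 51 + j{\left(6 \right)} = \left(-63\right) 51 + 1 = -3213 + 1 = -3212$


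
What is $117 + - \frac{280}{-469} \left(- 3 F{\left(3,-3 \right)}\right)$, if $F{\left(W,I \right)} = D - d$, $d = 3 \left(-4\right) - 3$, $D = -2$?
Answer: $\frac{6279}{67} \approx 93.716$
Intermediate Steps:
$d = -15$ ($d = -12 - 3 = -15$)
$F{\left(W,I \right)} = 13$ ($F{\left(W,I \right)} = -2 - -15 = -2 + 15 = 13$)
$117 + - \frac{280}{-469} \left(- 3 F{\left(3,-3 \right)}\right) = 117 + - \frac{280}{-469} \left(\left(-3\right) 13\right) = 117 + \left(-280\right) \left(- \frac{1}{469}\right) \left(-39\right) = 117 + \frac{40}{67} \left(-39\right) = 117 - \frac{1560}{67} = \frac{6279}{67}$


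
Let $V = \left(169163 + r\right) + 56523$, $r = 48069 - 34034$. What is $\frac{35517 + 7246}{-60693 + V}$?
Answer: $\frac{42763}{179028} \approx 0.23886$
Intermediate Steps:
$r = 14035$
$V = 239721$ ($V = \left(169163 + 14035\right) + 56523 = 183198 + 56523 = 239721$)
$\frac{35517 + 7246}{-60693 + V} = \frac{35517 + 7246}{-60693 + 239721} = \frac{42763}{179028}$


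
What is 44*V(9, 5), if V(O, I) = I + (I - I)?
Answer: 220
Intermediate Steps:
V(O, I) = I (V(O, I) = I + 0 = I)
44*V(9, 5) = 44*5 = 220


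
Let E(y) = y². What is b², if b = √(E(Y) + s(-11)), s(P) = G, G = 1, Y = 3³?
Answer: 730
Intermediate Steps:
Y = 27
s(P) = 1
b = √730 (b = √(27² + 1) = √(729 + 1) = √730 ≈ 27.019)
b² = (√730)² = 730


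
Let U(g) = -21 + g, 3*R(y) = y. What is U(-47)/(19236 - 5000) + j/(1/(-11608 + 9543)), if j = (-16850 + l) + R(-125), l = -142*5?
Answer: 388081634624/10677 ≈ 3.6347e+7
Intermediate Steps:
R(y) = y/3
l = -710
j = -52805/3 (j = (-16850 - 710) + (1/3)*(-125) = -17560 - 125/3 = -52805/3 ≈ -17602.)
U(-47)/(19236 - 5000) + j/(1/(-11608 + 9543)) = (-21 - 47)/(19236 - 5000) - 52805/(3*(1/(-11608 + 9543))) = -68/14236 - 52805/(3*(1/(-2065))) = -68*1/14236 - 52805/(3*(-1/2065)) = -17/3559 - 52805/3*(-2065) = -17/3559 + 109042325/3 = 388081634624/10677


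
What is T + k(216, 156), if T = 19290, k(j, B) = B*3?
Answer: 19758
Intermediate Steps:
k(j, B) = 3*B
T + k(216, 156) = 19290 + 3*156 = 19290 + 468 = 19758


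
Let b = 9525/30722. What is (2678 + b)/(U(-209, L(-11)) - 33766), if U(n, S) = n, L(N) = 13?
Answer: -82283041/1043779950 ≈ -0.078832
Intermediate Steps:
b = 9525/30722 (b = 9525*(1/30722) = 9525/30722 ≈ 0.31004)
(2678 + b)/(U(-209, L(-11)) - 33766) = (2678 + 9525/30722)/(-209 - 33766) = (82283041/30722)/(-33975) = (82283041/30722)*(-1/33975) = -82283041/1043779950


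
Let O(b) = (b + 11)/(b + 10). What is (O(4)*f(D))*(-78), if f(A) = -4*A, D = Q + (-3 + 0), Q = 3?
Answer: 0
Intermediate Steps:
D = 0 (D = 3 + (-3 + 0) = 3 - 3 = 0)
O(b) = (11 + b)/(10 + b)
(O(4)*f(D))*(-78) = (((11 + 4)/(10 + 4))*(-4*0))*(-78) = ((15/14)*0)*(-78) = 0*(-78) = 0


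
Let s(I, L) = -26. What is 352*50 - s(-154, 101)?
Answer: 17626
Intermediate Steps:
352*50 - s(-154, 101) = 352*50 - 1*(-26) = 17600 + 26 = 17626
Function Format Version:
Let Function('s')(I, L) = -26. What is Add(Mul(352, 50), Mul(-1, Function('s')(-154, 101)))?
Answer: 17626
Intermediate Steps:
Add(Mul(352, 50), Mul(-1, Function('s')(-154, 101))) = Add(Mul(352, 50), Mul(-1, -26)) = Add(17600, 26) = 17626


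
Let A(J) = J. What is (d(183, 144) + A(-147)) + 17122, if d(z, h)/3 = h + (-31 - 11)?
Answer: 17281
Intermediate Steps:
d(z, h) = -126 + 3*h (d(z, h) = 3*(h + (-31 - 11)) = 3*(h - 42) = 3*(-42 + h) = -126 + 3*h)
(d(183, 144) + A(-147)) + 17122 = ((-126 + 3*144) - 147) + 17122 = ((-126 + 432) - 147) + 17122 = (306 - 147) + 17122 = 159 + 17122 = 17281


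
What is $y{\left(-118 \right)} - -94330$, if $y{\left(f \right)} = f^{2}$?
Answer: $108254$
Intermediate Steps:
$y{\left(-118 \right)} - -94330 = \left(-118\right)^{2} - -94330 = 13924 + 94330 = 108254$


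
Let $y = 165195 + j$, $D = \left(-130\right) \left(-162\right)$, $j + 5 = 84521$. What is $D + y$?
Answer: $270771$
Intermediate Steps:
$j = 84516$ ($j = -5 + 84521 = 84516$)
$D = 21060$
$y = 249711$ ($y = 165195 + 84516 = 249711$)
$D + y = 21060 + 249711 = 270771$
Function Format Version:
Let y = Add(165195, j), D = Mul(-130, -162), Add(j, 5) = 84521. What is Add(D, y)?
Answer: 270771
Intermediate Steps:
j = 84516 (j = Add(-5, 84521) = 84516)
D = 21060
y = 249711 (y = Add(165195, 84516) = 249711)
Add(D, y) = Add(21060, 249711) = 270771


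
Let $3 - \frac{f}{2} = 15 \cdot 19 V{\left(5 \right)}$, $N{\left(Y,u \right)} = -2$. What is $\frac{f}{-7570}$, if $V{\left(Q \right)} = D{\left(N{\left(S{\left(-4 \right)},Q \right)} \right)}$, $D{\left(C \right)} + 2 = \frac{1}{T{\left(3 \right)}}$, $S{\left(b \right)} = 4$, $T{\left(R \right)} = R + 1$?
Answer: $- \frac{2007}{15140} \approx -0.13256$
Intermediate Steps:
$T{\left(R \right)} = 1 + R$
$D{\left(C \right)} = - \frac{7}{4}$ ($D{\left(C \right)} = -2 + \frac{1}{1 + 3} = -2 + \frac{1}{4} = - \frac{7}{4}$)
$V{\left(Q \right)} = - \frac{7}{4}$
$f = \frac{2007}{2}$ ($f = 6 - 2 \cdot 15 \cdot 19 \left(- \frac{7}{4}\right) = 6 - 2 \cdot 285 \left(- \frac{7}{4}\right) = 6 - - \frac{1995}{2} = 6 + \frac{1995}{2} = \frac{2007}{2} \approx 1003.5$)
$\frac{f}{-7570} = \frac{2007}{2 \left(-7570\right)} = \frac{2007}{2} \left(- \frac{1}{7570}\right) = - \frac{2007}{15140}$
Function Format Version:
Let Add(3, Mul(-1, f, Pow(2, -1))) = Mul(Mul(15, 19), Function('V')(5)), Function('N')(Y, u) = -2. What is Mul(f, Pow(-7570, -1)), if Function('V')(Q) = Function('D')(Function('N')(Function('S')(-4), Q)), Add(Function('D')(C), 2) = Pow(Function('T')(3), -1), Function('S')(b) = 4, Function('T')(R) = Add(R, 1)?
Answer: Rational(-2007, 15140) ≈ -0.13256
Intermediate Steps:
Function('T')(R) = Add(1, R)
Function('D')(C) = Rational(-7, 4) (Function('D')(C) = Add(-2, Pow(Add(1, 3), -1)) = Add(-2, Pow(4, -1)) = Add(-2, Rational(1, 4)) = Rational(-7, 4))
Function('V')(Q) = Rational(-7, 4)
f = Rational(2007, 2) (f = Add(6, Mul(-2, Mul(Mul(15, 19), Rational(-7, 4)))) = Add(6, Mul(-2, Mul(285, Rational(-7, 4)))) = Add(6, Mul(-2, Rational(-1995, 4))) = Add(6, Rational(1995, 2)) = Rational(2007, 2) ≈ 1003.5)
Mul(f, Pow(-7570, -1)) = Mul(Rational(2007, 2), Pow(-7570, -1)) = Mul(Rational(2007, 2), Rational(-1, 7570)) = Rational(-2007, 15140)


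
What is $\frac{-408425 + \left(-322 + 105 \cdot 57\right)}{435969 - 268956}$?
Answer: $- \frac{134254}{55671} \approx -2.4116$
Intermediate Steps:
$\frac{-408425 + \left(-322 + 105 \cdot 57\right)}{435969 - 268956} = \frac{-408425 + \left(-322 + 5985\right)}{167013} = \left(-408425 + 5663\right) \frac{1}{167013} = \left(-402762\right) \frac{1}{167013} = - \frac{134254}{55671}$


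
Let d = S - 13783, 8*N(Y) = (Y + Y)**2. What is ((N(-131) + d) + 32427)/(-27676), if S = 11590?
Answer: -77629/55352 ≈ -1.4025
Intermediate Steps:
N(Y) = Y**2/2 (N(Y) = (Y + Y)**2/8 = (2*Y)**2/8 = (4*Y**2)/8 = Y**2/2)
d = -2193 (d = 11590 - 13783 = -2193)
((N(-131) + d) + 32427)/(-27676) = (((1/2)*(-131)**2 - 2193) + 32427)/(-27676) = (((1/2)*17161 - 2193) + 32427)*(-1/27676) = ((17161/2 - 2193) + 32427)*(-1/27676) = (12775/2 + 32427)*(-1/27676) = (77629/2)*(-1/27676) = -77629/55352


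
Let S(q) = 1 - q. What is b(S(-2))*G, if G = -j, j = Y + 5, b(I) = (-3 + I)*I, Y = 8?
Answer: 0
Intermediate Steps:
b(I) = I*(-3 + I)
j = 13 (j = 8 + 5 = 13)
G = -13 (G = -1*13 = -13)
b(S(-2))*G = ((1 - 1*(-2))*(-3 + (1 - 1*(-2))))*(-13) = ((1 + 2)*(-3 + (1 + 2)))*(-13) = (3*(-3 + 3))*(-13) = (3*0)*(-13) = 0*(-13) = 0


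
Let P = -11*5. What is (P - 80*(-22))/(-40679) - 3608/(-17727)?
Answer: 6133963/37953507 ≈ 0.16162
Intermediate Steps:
P = -55
(P - 80*(-22))/(-40679) - 3608/(-17727) = (-55 - 80*(-22))/(-40679) - 3608/(-17727) = (-55 + 1760)*(-1/40679) - 3608*(-1/17727) = 1705*(-1/40679) + 3608/17727 = -1705/40679 + 3608/17727 = 6133963/37953507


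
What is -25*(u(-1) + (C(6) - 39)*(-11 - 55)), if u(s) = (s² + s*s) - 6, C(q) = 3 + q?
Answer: -49400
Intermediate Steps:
u(s) = -6 + 2*s² (u(s) = (s² + s²) - 6 = 2*s² - 6 = -6 + 2*s²)
-25*(u(-1) + (C(6) - 39)*(-11 - 55)) = -25*((-6 + 2*(-1)²) + ((3 + 6) - 39)*(-11 - 55)) = -25*((-6 + 2*1) + (9 - 39)*(-66)) = -25*((-6 + 2) - 30*(-66)) = -25*(-4 + 1980) = -25*1976 = -49400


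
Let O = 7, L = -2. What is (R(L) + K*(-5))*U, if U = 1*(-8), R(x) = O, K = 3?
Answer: 64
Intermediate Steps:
R(x) = 7
U = -8
(R(L) + K*(-5))*U = (7 + 3*(-5))*(-8) = (7 - 15)*(-8) = -8*(-8) = 64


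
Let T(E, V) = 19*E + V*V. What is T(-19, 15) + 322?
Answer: 186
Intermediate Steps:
T(E, V) = V² + 19*E (T(E, V) = 19*E + V² = V² + 19*E)
T(-19, 15) + 322 = (15² + 19*(-19)) + 322 = (225 - 361) + 322 = -136 + 322 = 186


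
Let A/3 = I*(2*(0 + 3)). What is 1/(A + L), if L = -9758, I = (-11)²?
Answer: -1/7580 ≈ -0.00013193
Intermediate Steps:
I = 121
A = 2178 (A = 3*(121*(2*(0 + 3))) = 3*(121*(2*3)) = 3*(121*6) = 3*726 = 2178)
1/(A + L) = 1/(2178 - 9758) = 1/(-7580) = -1/7580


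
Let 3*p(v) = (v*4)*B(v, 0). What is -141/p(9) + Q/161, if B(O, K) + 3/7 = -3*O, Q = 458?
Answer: 404713/123648 ≈ 3.2731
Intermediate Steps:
B(O, K) = -3/7 - 3*O
p(v) = 4*v*(-3/7 - 3*v)/3 (p(v) = ((v*4)*(-3/7 - 3*v))/3 = ((4*v)*(-3/7 - 3*v))/3 = (4*v*(-3/7 - 3*v))/3 = 4*v*(-3/7 - 3*v)/3)
-141/p(9) + Q/161 = -141*(-7/(36*(1 + 7*9))) + 458/161 = -141*(-7/(36*(1 + 63))) + 458*(1/161) = -141/((-4/7*9*64)) + 458/161 = -141/(-2304/7) + 458/161 = -141*(-7/2304) + 458/161 = 329/768 + 458/161 = 404713/123648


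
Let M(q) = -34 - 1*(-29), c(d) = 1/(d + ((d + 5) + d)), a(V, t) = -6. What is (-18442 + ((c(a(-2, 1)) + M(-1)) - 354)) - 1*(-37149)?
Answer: 238523/13 ≈ 18348.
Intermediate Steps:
c(d) = 1/(5 + 3*d) (c(d) = 1/(d + ((5 + d) + d)) = 1/(d + (5 + 2*d)) = 1/(5 + 3*d))
M(q) = -5 (M(q) = -34 + 29 = -5)
(-18442 + ((c(a(-2, 1)) + M(-1)) - 354)) - 1*(-37149) = (-18442 + ((1/(5 + 3*(-6)) - 5) - 354)) - 1*(-37149) = (-18442 + ((1/(5 - 18) - 5) - 354)) + 37149 = (-18442 + ((1/(-13) - 5) - 354)) + 37149 = (-18442 + ((-1/13 - 5) - 354)) + 37149 = (-18442 + (-66/13 - 354)) + 37149 = (-18442 - 4668/13) + 37149 = -244414/13 + 37149 = 238523/13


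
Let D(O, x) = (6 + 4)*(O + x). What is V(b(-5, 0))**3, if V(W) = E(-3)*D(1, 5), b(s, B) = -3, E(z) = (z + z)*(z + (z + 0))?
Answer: 10077696000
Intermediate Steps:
D(O, x) = 10*O + 10*x (D(O, x) = 10*(O + x) = 10*O + 10*x)
E(z) = 4*z**2 (E(z) = (2*z)*(z + z) = (2*z)*(2*z) = 4*z**2)
V(W) = 2160 (V(W) = (4*(-3)**2)*(10*1 + 10*5) = (4*9)*(10 + 50) = 36*60 = 2160)
V(b(-5, 0))**3 = 2160**3 = 10077696000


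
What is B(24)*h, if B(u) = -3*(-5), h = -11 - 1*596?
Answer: -9105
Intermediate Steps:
h = -607 (h = -11 - 596 = -607)
B(u) = 15
B(24)*h = 15*(-607) = -9105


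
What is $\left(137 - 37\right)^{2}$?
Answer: $10000$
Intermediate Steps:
$\left(137 - 37\right)^{2} = 100^{2} = 10000$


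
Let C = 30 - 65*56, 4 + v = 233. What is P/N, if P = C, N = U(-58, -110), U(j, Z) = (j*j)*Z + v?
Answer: 3610/369811 ≈ 0.0097617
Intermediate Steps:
v = 229 (v = -4 + 233 = 229)
C = -3610 (C = 30 - 3640 = -3610)
U(j, Z) = 229 + Z*j² (U(j, Z) = (j*j)*Z + 229 = j²*Z + 229 = Z*j² + 229 = 229 + Z*j²)
N = -369811 (N = 229 - 110*(-58)² = 229 - 110*3364 = 229 - 370040 = -369811)
P = -3610
P/N = -3610/(-369811) = -3610*(-1/369811) = 3610/369811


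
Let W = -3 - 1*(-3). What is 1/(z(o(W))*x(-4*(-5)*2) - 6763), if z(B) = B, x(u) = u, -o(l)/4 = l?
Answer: -1/6763 ≈ -0.00014786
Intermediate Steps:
W = 0 (W = -3 + 3 = 0)
o(l) = -4*l
1/(z(o(W))*x(-4*(-5)*2) - 6763) = 1/((-4*0)*(-4*(-5)*2) - 6763) = 1/(0*(20*2) - 6763) = 1/(0*40 - 6763) = 1/(0 - 6763) = 1/(-6763) = -1/6763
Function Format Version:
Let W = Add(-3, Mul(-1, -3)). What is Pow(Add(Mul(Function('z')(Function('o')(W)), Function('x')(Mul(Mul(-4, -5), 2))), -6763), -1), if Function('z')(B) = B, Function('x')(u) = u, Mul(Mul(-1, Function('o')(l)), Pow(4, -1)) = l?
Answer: Rational(-1, 6763) ≈ -0.00014786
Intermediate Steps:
W = 0 (W = Add(-3, 3) = 0)
Function('o')(l) = Mul(-4, l)
Pow(Add(Mul(Function('z')(Function('o')(W)), Function('x')(Mul(Mul(-4, -5), 2))), -6763), -1) = Pow(Add(Mul(Mul(-4, 0), Mul(Mul(-4, -5), 2)), -6763), -1) = Pow(Add(Mul(0, Mul(20, 2)), -6763), -1) = Pow(Add(Mul(0, 40), -6763), -1) = Pow(Add(0, -6763), -1) = Pow(-6763, -1) = Rational(-1, 6763)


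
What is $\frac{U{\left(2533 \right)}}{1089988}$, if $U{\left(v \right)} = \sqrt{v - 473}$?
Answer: $\frac{\sqrt{515}}{544994} \approx 4.164 \cdot 10^{-5}$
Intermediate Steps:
$U{\left(v \right)} = \sqrt{-473 + v}$
$\frac{U{\left(2533 \right)}}{1089988} = \frac{\sqrt{-473 + 2533}}{1089988} = \sqrt{2060} \cdot \frac{1}{1089988} = 2 \sqrt{515} \cdot \frac{1}{1089988} = \frac{\sqrt{515}}{544994}$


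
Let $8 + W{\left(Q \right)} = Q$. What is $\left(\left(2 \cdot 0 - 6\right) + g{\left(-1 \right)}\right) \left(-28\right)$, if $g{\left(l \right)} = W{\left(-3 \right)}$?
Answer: $476$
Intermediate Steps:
$W{\left(Q \right)} = -8 + Q$
$g{\left(l \right)} = -11$ ($g{\left(l \right)} = -8 - 3 = -11$)
$\left(\left(2 \cdot 0 - 6\right) + g{\left(-1 \right)}\right) \left(-28\right) = \left(\left(2 \cdot 0 - 6\right) - 11\right) \left(-28\right) = \left(\left(0 - 6\right) - 11\right) \left(-28\right) = \left(-6 - 11\right) \left(-28\right) = \left(-17\right) \left(-28\right) = 476$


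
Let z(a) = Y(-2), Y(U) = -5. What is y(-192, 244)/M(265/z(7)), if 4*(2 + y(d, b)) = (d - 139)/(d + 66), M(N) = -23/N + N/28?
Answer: 35881/38970 ≈ 0.92073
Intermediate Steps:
z(a) = -5
M(N) = -23/N + N/28 (M(N) = -23/N + N*(1/28) = -23/N + N/28)
y(d, b) = -2 + (-139 + d)/(4*(66 + d)) (y(d, b) = -2 + ((d - 139)/(d + 66))/4 = -2 + ((-139 + d)/(66 + d))/4 = -2 + (-139 + d)/(4*(66 + d)))
y(-192, 244)/M(265/z(7)) = ((-667 - 7*(-192))/(4*(66 - 192)))/(-23/(265/(-5)) + (265/(-5))/28) = ((¼)*(-667 + 1344)/(-126))/(-23/(265*(-⅕)) + (265*(-⅕))/28) = ((¼)*(-1/126)*677)/(-23/(-53) + (1/28)*(-53)) = -677/(504*(-23*(-1/53) - 53/28)) = -677/(504*(23/53 - 53/28)) = -677/(504*(-2165/1484)) = -677/504*(-1484/2165) = 35881/38970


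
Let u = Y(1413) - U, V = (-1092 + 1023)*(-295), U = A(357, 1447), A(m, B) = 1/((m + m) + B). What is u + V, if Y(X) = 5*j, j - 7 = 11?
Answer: 44181644/2161 ≈ 20445.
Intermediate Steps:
j = 18 (j = 7 + 11 = 18)
A(m, B) = 1/(B + 2*m) (A(m, B) = 1/(2*m + B) = 1/(B + 2*m))
Y(X) = 90 (Y(X) = 5*18 = 90)
U = 1/2161 (U = 1/(1447 + 2*357) = 1/(1447 + 714) = 1/2161 ≈ 0.00046275)
V = 20355 (V = -69*(-295) = 20355)
u = 194489/2161 (u = 90 - 1*1/2161 = 90 - 1/2161 = 194489/2161 ≈ 90.000)
u + V = 194489/2161 + 20355 = 44181644/2161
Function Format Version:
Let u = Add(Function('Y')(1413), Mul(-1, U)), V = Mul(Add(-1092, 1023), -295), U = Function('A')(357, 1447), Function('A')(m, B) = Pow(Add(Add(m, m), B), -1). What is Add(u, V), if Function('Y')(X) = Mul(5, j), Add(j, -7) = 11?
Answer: Rational(44181644, 2161) ≈ 20445.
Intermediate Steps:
j = 18 (j = Add(7, 11) = 18)
Function('A')(m, B) = Pow(Add(B, Mul(2, m)), -1) (Function('A')(m, B) = Pow(Add(Mul(2, m), B), -1) = Pow(Add(B, Mul(2, m)), -1))
Function('Y')(X) = 90 (Function('Y')(X) = Mul(5, 18) = 90)
U = Rational(1, 2161) (U = Pow(Add(1447, Mul(2, 357)), -1) = Pow(Add(1447, 714), -1) = Pow(2161, -1) = Rational(1, 2161) ≈ 0.00046275)
V = 20355 (V = Mul(-69, -295) = 20355)
u = Rational(194489, 2161) (u = Add(90, Mul(-1, Rational(1, 2161))) = Add(90, Rational(-1, 2161)) = Rational(194489, 2161) ≈ 90.000)
Add(u, V) = Add(Rational(194489, 2161), 20355) = Rational(44181644, 2161)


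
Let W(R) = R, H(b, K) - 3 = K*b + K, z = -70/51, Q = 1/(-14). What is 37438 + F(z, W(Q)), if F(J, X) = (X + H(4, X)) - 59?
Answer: 261671/7 ≈ 37382.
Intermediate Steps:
Q = -1/14 ≈ -0.071429
z = -70/51 (z = -70*1/51 = -70/51 ≈ -1.3725)
H(b, K) = 3 + K + K*b (H(b, K) = 3 + (K*b + K) = 3 + (K + K*b) = 3 + K + K*b)
F(J, X) = -56 + 6*X (F(J, X) = (X + (3 + X + X*4)) - 59 = (X + (3 + X + 4*X)) - 59 = (X + (3 + 5*X)) - 59 = (3 + 6*X) - 59 = -56 + 6*X)
37438 + F(z, W(Q)) = 37438 + (-56 + 6*(-1/14)) = 37438 + (-56 - 3/7) = 37438 - 395/7 = 261671/7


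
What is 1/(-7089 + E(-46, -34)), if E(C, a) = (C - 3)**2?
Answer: -1/4688 ≈ -0.00021331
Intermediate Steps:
E(C, a) = (-3 + C)**2
1/(-7089 + E(-46, -34)) = 1/(-7089 + (-3 - 46)**2) = 1/(-7089 + (-49)**2) = 1/(-7089 + 2401) = 1/(-4688) = -1/4688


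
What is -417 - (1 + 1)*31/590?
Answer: -123046/295 ≈ -417.10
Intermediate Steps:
-417 - (1 + 1)*31/590 = -417 - 2*31/590 = -417 - 62/590 = -417 - 1*31/295 = -417 - 31/295 = -123046/295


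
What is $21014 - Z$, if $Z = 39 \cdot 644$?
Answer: $-4102$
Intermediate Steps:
$Z = 25116$
$21014 - Z = 21014 - 25116 = -4102$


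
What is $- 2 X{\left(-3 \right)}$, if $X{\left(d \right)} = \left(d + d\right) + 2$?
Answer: $8$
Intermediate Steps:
$X{\left(d \right)} = 2 + 2 d$ ($X{\left(d \right)} = 2 d + 2 = 2 + 2 d$)
$- 2 X{\left(-3 \right)} = - 2 \left(2 + 2 \left(-3\right)\right) = - 2 \left(2 - 6\right) = \left(-2\right) \left(-4\right) = 8$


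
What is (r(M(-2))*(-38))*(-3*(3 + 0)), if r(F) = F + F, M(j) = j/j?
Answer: 684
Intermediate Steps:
M(j) = 1
r(F) = 2*F
(r(M(-2))*(-38))*(-3*(3 + 0)) = ((2*1)*(-38))*(-3*(3 + 0)) = (2*(-38))*(-3*3) = -76*(-9) = 684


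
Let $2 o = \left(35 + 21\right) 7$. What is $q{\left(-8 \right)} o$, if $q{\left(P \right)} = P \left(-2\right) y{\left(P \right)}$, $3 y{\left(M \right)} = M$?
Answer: $- \frac{25088}{3} \approx -8362.7$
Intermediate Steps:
$y{\left(M \right)} = \frac{M}{3}$
$o = 196$ ($o = \frac{\left(35 + 21\right) 7}{2} = \frac{56 \cdot 7}{2} = \frac{1}{2} \cdot 392 = 196$)
$q{\left(P \right)} = - \frac{2 P^{2}}{3}$ ($q{\left(P \right)} = P \left(-2\right) \frac{P}{3} = - 2 P \frac{P}{3} = - \frac{2 P^{2}}{3}$)
$q{\left(-8 \right)} o = - \frac{2 \left(-8\right)^{2}}{3} \cdot 196 = \left(- \frac{2}{3}\right) 64 \cdot 196 = \left(- \frac{128}{3}\right) 196 = - \frac{25088}{3}$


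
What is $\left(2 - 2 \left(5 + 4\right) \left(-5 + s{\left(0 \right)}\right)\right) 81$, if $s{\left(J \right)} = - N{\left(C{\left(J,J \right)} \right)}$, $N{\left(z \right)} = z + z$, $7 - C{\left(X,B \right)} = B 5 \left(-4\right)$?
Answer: $27864$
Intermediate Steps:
$C{\left(X,B \right)} = 7 + 20 B$ ($C{\left(X,B \right)} = 7 - B 5 \left(-4\right) = 7 - 5 B \left(-4\right) = 7 - - 20 B = 7 + 20 B$)
$N{\left(z \right)} = 2 z$
$s{\left(J \right)} = -14 - 40 J$ ($s{\left(J \right)} = - 2 \left(7 + 20 J\right) = - (14 + 40 J) = -14 - 40 J$)
$\left(2 - 2 \left(5 + 4\right) \left(-5 + s{\left(0 \right)}\right)\right) 81 = \left(2 - 2 \left(5 + 4\right) \left(-5 - 14\right)\right) 81 = \left(2 - 2 \cdot 9 \left(-5 + \left(-14 + 0\right)\right)\right) 81 = \left(2 - 2 \cdot 9 \left(-5 - 14\right)\right) 81 = \left(2 - 2 \cdot 9 \left(-19\right)\right) 81 = \left(2 - 2 \left(-171\right)\right) 81 = \left(2 - -342\right) 81 = \left(2 + 342\right) 81 = 344 \cdot 81 = 27864$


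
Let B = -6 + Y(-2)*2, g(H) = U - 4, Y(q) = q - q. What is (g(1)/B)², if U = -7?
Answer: 121/36 ≈ 3.3611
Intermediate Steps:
Y(q) = 0
g(H) = -11 (g(H) = -7 - 4 = -11)
B = -6 (B = -6 + 0*2 = -6 + 0 = -6)
(g(1)/B)² = (-11/(-6))² = (-11*(-⅙))² = (11/6)² = 121/36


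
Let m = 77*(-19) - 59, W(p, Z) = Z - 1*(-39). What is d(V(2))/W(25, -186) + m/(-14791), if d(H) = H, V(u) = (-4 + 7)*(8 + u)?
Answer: -10476/103537 ≈ -0.10118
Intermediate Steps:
W(p, Z) = 39 + Z (W(p, Z) = Z + 39 = 39 + Z)
m = -1522 (m = -1463 - 59 = -1522)
V(u) = 24 + 3*u (V(u) = 3*(8 + u) = 24 + 3*u)
d(V(2))/W(25, -186) + m/(-14791) = (24 + 3*2)/(39 - 186) - 1522/(-14791) = (24 + 6)/(-147) - 1522*(-1/14791) = 30*(-1/147) + 1522/14791 = -10/49 + 1522/14791 = -10476/103537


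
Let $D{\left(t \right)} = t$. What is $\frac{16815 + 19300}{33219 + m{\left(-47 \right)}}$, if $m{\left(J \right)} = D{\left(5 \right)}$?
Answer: $\frac{36115}{33224} \approx 1.087$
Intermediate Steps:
$m{\left(J \right)} = 5$
$\frac{16815 + 19300}{33219 + m{\left(-47 \right)}} = \frac{16815 + 19300}{33219 + 5} = \frac{36115}{33224}$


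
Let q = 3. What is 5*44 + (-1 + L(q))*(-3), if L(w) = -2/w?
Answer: 225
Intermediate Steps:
5*44 + (-1 + L(q))*(-3) = 5*44 + (-1 - 2/3)*(-3) = 220 + (-1 - 2*1/3)*(-3) = 220 + (-1 - 2/3)*(-3) = 220 - 5/3*(-3) = 220 + 5 = 225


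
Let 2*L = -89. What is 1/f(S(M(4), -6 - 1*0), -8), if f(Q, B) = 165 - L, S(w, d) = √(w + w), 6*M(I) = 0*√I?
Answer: 2/419 ≈ 0.0047733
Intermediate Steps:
L = -89/2 (L = (½)*(-89) = -89/2 ≈ -44.500)
M(I) = 0 (M(I) = (0*√I)/6 = (⅙)*0 = 0)
S(w, d) = √2*√w (S(w, d) = √(2*w) = √2*√w)
f(Q, B) = 419/2 (f(Q, B) = 165 - 1*(-89/2) = 165 + 89/2 = 419/2)
1/f(S(M(4), -6 - 1*0), -8) = 1/(419/2) = 2/419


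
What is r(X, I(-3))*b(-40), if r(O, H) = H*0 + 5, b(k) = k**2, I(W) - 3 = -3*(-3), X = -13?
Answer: 8000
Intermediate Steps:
I(W) = 12 (I(W) = 3 - 3*(-3) = 3 + 9 = 12)
r(O, H) = 5 (r(O, H) = 0 + 5 = 5)
r(X, I(-3))*b(-40) = 5*(-40)**2 = 5*1600 = 8000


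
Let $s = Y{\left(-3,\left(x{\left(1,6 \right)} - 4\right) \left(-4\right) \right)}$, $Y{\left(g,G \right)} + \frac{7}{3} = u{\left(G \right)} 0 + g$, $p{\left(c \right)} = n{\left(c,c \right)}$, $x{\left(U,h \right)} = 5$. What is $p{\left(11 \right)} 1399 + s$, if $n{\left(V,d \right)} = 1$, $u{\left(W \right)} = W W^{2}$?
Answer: $\frac{4181}{3} \approx 1393.7$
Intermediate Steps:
$u{\left(W \right)} = W^{3}$
$p{\left(c \right)} = 1$
$Y{\left(g,G \right)} = - \frac{7}{3} + g$ ($Y{\left(g,G \right)} = - \frac{7}{3} + \left(G^{3} \cdot 0 + g\right) = - \frac{7}{3} + \left(0 + g\right) = - \frac{7}{3} + g$)
$s = - \frac{16}{3}$ ($s = - \frac{7}{3} - 3 = - \frac{16}{3} \approx -5.3333$)
$p{\left(11 \right)} 1399 + s = 1 \cdot 1399 - \frac{16}{3} = 1399 - \frac{16}{3} = \frac{4181}{3}$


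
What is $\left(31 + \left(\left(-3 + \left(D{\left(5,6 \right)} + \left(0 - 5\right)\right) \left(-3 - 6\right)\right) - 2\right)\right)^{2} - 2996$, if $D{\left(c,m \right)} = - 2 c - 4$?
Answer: $35813$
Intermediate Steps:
$D{\left(c,m \right)} = -4 - 2 c$
$\left(31 + \left(\left(-3 + \left(D{\left(5,6 \right)} + \left(0 - 5\right)\right) \left(-3 - 6\right)\right) - 2\right)\right)^{2} - 2996 = \left(31 - \left(5 - \left(\left(-4 - 10\right) + \left(0 - 5\right)\right) \left(-3 - 6\right)\right)\right)^{2} - 2996 = \left(31 - \left(5 - \left(\left(-4 - 10\right) - 5\right) \left(-9\right)\right)\right)^{2} - 2996 = \left(31 - \left(5 - \left(-14 - 5\right) \left(-9\right)\right)\right)^{2} - 2996 = \left(31 - -166\right)^{2} - 2996 = \left(31 + \left(\left(-3 + 171\right) - 2\right)\right)^{2} - 2996 = \left(31 + \left(168 - 2\right)\right)^{2} - 2996 = \left(31 + 166\right)^{2} - 2996 = 197^{2} - 2996 = 38809 - 2996 = 35813$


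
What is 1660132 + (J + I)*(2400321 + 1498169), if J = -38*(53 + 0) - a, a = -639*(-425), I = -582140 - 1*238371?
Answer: -4265336248868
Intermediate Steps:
I = -820511 (I = -582140 - 238371 = -820511)
a = 271575
J = -273589 (J = -38*(53 + 0) - 1*271575 = -38*53 - 271575 = -2014 - 271575 = -273589)
1660132 + (J + I)*(2400321 + 1498169) = 1660132 + (-273589 - 820511)*(2400321 + 1498169) = 1660132 - 1094100*3898490 = 1660132 - 4265337909000 = -4265336248868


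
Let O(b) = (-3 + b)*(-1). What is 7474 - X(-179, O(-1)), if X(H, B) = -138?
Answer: 7612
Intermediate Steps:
O(b) = 3 - b
7474 - X(-179, O(-1)) = 7474 - 1*(-138) = 7474 + 138 = 7612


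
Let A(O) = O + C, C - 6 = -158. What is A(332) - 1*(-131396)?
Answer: 131576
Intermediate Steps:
C = -152 (C = 6 - 158 = -152)
A(O) = -152 + O (A(O) = O - 152 = -152 + O)
A(332) - 1*(-131396) = (-152 + 332) - 1*(-131396) = 180 + 131396 = 131576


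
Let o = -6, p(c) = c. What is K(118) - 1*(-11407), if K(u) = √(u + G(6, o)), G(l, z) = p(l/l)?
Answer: 11407 + √119 ≈ 11418.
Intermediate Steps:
G(l, z) = 1 (G(l, z) = l/l = 1)
K(u) = √(1 + u) (K(u) = √(u + 1) = √(1 + u))
K(118) - 1*(-11407) = √(1 + 118) - 1*(-11407) = √119 + 11407 = 11407 + √119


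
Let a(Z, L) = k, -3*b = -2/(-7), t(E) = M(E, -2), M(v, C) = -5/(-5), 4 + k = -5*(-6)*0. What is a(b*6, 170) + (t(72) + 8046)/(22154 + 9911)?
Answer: -120213/32065 ≈ -3.7490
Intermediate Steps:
k = -4 (k = -4 - 5*(-6)*0 = -4 + 30*0 = -4 + 0 = -4)
M(v, C) = 1 (M(v, C) = -5*(-⅕) = 1)
t(E) = 1
b = -2/21 (b = -(-2)/(3*(-7)) = -(-2)*(-1)/(3*7) = -⅓*2/7 = -2/21 ≈ -0.095238)
a(Z, L) = -4
a(b*6, 170) + (t(72) + 8046)/(22154 + 9911) = -4 + (1 + 8046)/(22154 + 9911) = -4 + 8047/32065 = -120213/32065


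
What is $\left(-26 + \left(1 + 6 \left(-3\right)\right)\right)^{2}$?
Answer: $1849$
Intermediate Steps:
$\left(-26 + \left(1 + 6 \left(-3\right)\right)\right)^{2} = \left(-26 + \left(1 - 18\right)\right)^{2} = \left(-26 - 17\right)^{2} = \left(-43\right)^{2} = 1849$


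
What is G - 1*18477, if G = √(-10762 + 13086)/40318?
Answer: -18477 + √581/20159 ≈ -18477.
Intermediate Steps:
G = √581/20159 (G = √2324*(1/40318) = (2*√581)*(1/40318) = √581/20159 ≈ 0.0011957)
G - 1*18477 = √581/20159 - 1*18477 = √581/20159 - 18477 = -18477 + √581/20159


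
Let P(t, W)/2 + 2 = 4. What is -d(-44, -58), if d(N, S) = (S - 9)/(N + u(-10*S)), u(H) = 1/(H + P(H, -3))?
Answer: -39128/25695 ≈ -1.5228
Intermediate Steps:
P(t, W) = 4 (P(t, W) = -4 + 2*4 = -4 + 8 = 4)
u(H) = 1/(4 + H) (u(H) = 1/(H + 4) = 1/(4 + H))
d(N, S) = (-9 + S)/(N + 1/(4 - 10*S)) (d(N, S) = (S - 9)/(N + 1/(4 - 10*S)) = (-9 + S)/(N + 1/(4 - 10*S)))
-d(-44, -58) = -(-9 - 58)/(-44 - 1/(-4 + 10*(-58))) = -(-67)/(-44 - 1/(-4 - 580)) = -(-67)/(-44 - 1/(-584)) = -(-67)/(-44 - 1*(-1/584)) = -(-67)/(-44 + 1/584) = -(-67)/(-25695/584) = -(-584)*(-67)/25695 = -1*39128/25695 = -39128/25695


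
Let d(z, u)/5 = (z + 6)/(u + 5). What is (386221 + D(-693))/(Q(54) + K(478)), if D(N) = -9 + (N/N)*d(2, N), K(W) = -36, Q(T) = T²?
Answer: 11071409/82560 ≈ 134.10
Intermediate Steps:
d(z, u) = 5*(6 + z)/(5 + u) (d(z, u) = 5*((z + 6)/(u + 5)) = 5*((6 + z)/(5 + u)) = 5*(6 + z)/(5 + u))
D(N) = -9 + 40/(5 + N) (D(N) = -9 + (N/N)*(5*(6 + 2)/(5 + N)) = -9 + 1*(5*8/(5 + N)) = -9 + 1*(40/(5 + N)) = -9 + 40/(5 + N))
(386221 + D(-693))/(Q(54) + K(478)) = (386221 + (-5 - 9*(-693))/(5 - 693))/(54² - 36) = (386221 + (-5 + 6237)/(-688))/(2916 - 36) = (386221 - 1/688*6232)/2880 = (386221 - 779/86)*(1/2880) = (33214227/86)*(1/2880) = 11071409/82560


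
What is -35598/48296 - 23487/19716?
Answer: -38253715/19837582 ≈ -1.9283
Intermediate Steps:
-35598/48296 - 23487/19716 = -35598*1/48296 - 23487*1/19716 = -17799/24148 - 7829/6572 = -38253715/19837582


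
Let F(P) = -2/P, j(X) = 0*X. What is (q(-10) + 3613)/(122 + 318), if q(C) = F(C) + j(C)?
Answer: 9033/1100 ≈ 8.2118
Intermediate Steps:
j(X) = 0
q(C) = -2/C (q(C) = -2/C + 0 = -2/C)
(q(-10) + 3613)/(122 + 318) = (-2/(-10) + 3613)/(122 + 318) = (-2*(-1/10) + 3613)/440 = (1/5 + 3613)*(1/440) = (18066/5)*(1/440) = 9033/1100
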